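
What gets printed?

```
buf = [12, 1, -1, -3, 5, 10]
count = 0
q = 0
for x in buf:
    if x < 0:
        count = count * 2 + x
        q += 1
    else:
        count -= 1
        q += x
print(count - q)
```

-45

x=12: not <0, count = 0-1 = -1; q=12
x=1: not <0, count = (-1)-1 = -2; q=13
x=-1: <0, count = (-2)*2+(-1) = -5; q=14
x=-3: <0, count = (-5)*2+(-3) = -13; q=15
x=5: not <0, count = (-13)-1 = -14; q=20
x=10: not <0, count = (-14)-1 = -15; q=30
count-q = (-15)-30 = -45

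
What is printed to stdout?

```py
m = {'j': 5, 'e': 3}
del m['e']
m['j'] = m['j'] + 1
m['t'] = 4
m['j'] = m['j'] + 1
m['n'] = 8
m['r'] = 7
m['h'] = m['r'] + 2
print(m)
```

del 'e' → {'j': 5}
m['j'] = m['j']+1 = 6 → {'j': 6}
m['t'] = 4 → {'j': 6, 't': 4}
m['j'] = m['j']+1 = 7 → {'j': 7, 't': 4}
m['n'] = 8 → {'j': 7, 't': 4, 'n': 8}
m['r'] = 7 → {'j': 7, 't': 4, 'n': 8, 'r': 7}
m['h'] = m['r']+2 = 9 → {'j': 7, 't': 4, 'n': 8, 'r': 7, 'h': 9}

{'j': 7, 't': 4, 'n': 8, 'r': 7, 'h': 9}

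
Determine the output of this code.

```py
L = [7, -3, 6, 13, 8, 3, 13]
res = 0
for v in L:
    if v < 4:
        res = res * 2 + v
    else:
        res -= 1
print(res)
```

-14

v=7: not <4, res = 0-1 = -1
v=-3: <4, res = (-1)*2+(-3) = -5
v=6: not <4, res = (-5)-1 = -6
v=13: not <4, res = (-6)-1 = -7
v=8: not <4, res = (-7)-1 = -8
v=3: <4, res = (-8)*2+3 = -13
v=13: not <4, res = (-13)-1 = -14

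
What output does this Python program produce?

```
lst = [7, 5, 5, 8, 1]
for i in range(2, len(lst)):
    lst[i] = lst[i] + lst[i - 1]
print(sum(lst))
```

59

i=2: lst[2] = 5+5 = 10 → [7, 5, 10, 8, 1]
i=3: lst[3] = 8+10 = 18 → [7, 5, 10, 18, 1]
i=4: lst[4] = 1+18 = 19 → [7, 5, 10, 18, 19]
sum = 59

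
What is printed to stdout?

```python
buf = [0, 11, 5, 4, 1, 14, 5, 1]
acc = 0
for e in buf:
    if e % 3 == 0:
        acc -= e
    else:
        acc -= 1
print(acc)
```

-7

e=0: %3==0, acc = 0-0 = 0
e=11: not %3==0, acc = 0-1 = -1
e=5: not %3==0, acc = (-1)-1 = -2
e=4: not %3==0, acc = (-2)-1 = -3
e=1: not %3==0, acc = (-3)-1 = -4
e=14: not %3==0, acc = (-4)-1 = -5
e=5: not %3==0, acc = (-5)-1 = -6
e=1: not %3==0, acc = (-6)-1 = -7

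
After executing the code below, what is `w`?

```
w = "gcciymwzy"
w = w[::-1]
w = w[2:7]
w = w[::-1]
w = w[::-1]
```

'wmyic'

reverse → 'yzwmyiccg'
slice [2:7] → 'wmyic'
reverse → 'ciymw'
reverse → 'wmyic'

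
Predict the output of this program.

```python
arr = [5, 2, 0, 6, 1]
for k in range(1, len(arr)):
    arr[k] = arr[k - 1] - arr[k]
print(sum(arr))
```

4

k=1: arr[1] = 5-2 = 3 → [5, 3, 0, 6, 1]
k=2: arr[2] = 3-0 = 3 → [5, 3, 3, 6, 1]
k=3: arr[3] = 3-6 = -3 → [5, 3, 3, -3, 1]
k=4: arr[4] = (-3)-1 = -4 → [5, 3, 3, -3, -4]
sum = 4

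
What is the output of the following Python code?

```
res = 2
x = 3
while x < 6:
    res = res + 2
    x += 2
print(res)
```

x=3: res = 2+2 = 4
x=5: res = 4+2 = 6

6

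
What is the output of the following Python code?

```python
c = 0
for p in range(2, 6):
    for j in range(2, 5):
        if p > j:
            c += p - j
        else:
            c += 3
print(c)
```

p=2,j=2: not 2>2, c = 0+3 = 3
p=2,j=3: not 2>3, c = 3+3 = 6
p=2,j=4: not 2>4, c = 6+3 = 9
p=3,j=2: 3>2, c = 9+1 = 10
p=3,j=3: not 3>3, c = 10+3 = 13
p=3,j=4: not 3>4, c = 13+3 = 16
p=4,j=2: 4>2, c = 16+2 = 18
p=4,j=3: 4>3, c = 18+1 = 19
p=4,j=4: not 4>4, c = 19+3 = 22
p=5,j=2: 5>2, c = 22+3 = 25
p=5,j=3: 5>3, c = 25+2 = 27
p=5,j=4: 5>4, c = 27+1 = 28

28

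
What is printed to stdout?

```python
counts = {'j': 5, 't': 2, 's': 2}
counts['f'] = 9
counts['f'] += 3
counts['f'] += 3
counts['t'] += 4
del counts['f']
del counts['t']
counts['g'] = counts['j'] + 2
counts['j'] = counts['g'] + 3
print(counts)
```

counts['f'] = 9 → {'j': 5, 't': 2, 's': 2, 'f': 9}
counts['f'] = 9+3 = 12 → {'j': 5, 't': 2, 's': 2, 'f': 12}
counts['f'] = 12+3 = 15 → {'j': 5, 't': 2, 's': 2, 'f': 15}
counts['t'] = 2+4 = 6 → {'j': 5, 't': 6, 's': 2, 'f': 15}
del 'f' → {'j': 5, 't': 6, 's': 2}
del 't' → {'j': 5, 's': 2}
counts['g'] = counts['j']+2 = 7 → {'j': 5, 's': 2, 'g': 7}
counts['j'] = counts['g']+3 = 10 → {'j': 10, 's': 2, 'g': 7}

{'j': 10, 's': 2, 'g': 7}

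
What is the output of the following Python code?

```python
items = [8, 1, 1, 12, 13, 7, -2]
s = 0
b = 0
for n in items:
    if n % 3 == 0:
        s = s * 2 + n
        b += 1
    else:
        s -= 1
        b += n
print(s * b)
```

87

n=8: not %3==0, s = 0-1 = -1; b=8
n=1: not %3==0, s = (-1)-1 = -2; b=9
n=1: not %3==0, s = (-2)-1 = -3; b=10
n=12: %3==0, s = (-3)*2+12 = 6; b=11
n=13: not %3==0, s = 6-1 = 5; b=24
n=7: not %3==0, s = 5-1 = 4; b=31
n=-2: not %3==0, s = 4-1 = 3; b=29
s*b = 3*29 = 87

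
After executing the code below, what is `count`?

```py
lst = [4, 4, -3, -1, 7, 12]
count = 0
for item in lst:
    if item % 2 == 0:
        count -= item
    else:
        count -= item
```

item=4: even, count = 0-4 = -4
item=4: even, count = (-4)-4 = -8
item=-3: not even, count = (-8)-(-3) = -5
item=-1: not even, count = (-5)-(-1) = -4
item=7: not even, count = (-4)-7 = -11
item=12: even, count = (-11)-12 = -23

-23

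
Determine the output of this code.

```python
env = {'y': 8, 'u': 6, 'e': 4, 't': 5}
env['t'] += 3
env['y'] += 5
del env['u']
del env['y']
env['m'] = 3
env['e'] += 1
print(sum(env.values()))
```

16

env['t'] = 5+3 = 8 → {'y': 8, 'u': 6, 'e': 4, 't': 8}
env['y'] = 8+5 = 13 → {'y': 13, 'u': 6, 'e': 4, 't': 8}
del 'u' → {'y': 13, 'e': 4, 't': 8}
del 'y' → {'e': 4, 't': 8}
env['m'] = 3 → {'e': 4, 't': 8, 'm': 3}
env['e'] = 4+1 = 5 → {'e': 5, 't': 8, 'm': 3}
sum of values = 16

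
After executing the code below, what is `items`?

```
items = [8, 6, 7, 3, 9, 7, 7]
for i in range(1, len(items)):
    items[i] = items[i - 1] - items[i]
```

i=1: items[1] = 8-6 = 2 → [8, 2, 7, 3, 9, 7, 7]
i=2: items[2] = 2-7 = -5 → [8, 2, -5, 3, 9, 7, 7]
i=3: items[3] = (-5)-3 = -8 → [8, 2, -5, -8, 9, 7, 7]
i=4: items[4] = (-8)-9 = -17 → [8, 2, -5, -8, -17, 7, 7]
i=5: items[5] = (-17)-7 = -24 → [8, 2, -5, -8, -17, -24, 7]
i=6: items[6] = (-24)-7 = -31 → [8, 2, -5, -8, -17, -24, -31]

[8, 2, -5, -8, -17, -24, -31]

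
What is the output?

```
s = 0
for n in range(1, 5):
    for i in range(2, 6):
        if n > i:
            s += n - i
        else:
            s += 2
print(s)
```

n=1,i=2: not 1>2, s = 0+2 = 2
n=1,i=3: not 1>3, s = 2+2 = 4
n=1,i=4: not 1>4, s = 4+2 = 6
n=1,i=5: not 1>5, s = 6+2 = 8
n=2,i=2: not 2>2, s = 8+2 = 10
n=2,i=3: not 2>3, s = 10+2 = 12
n=2,i=4: not 2>4, s = 12+2 = 14
n=2,i=5: not 2>5, s = 14+2 = 16
n=3,i=2: 3>2, s = 16+1 = 17
n=3,i=3: not 3>3, s = 17+2 = 19
n=3,i=4: not 3>4, s = 19+2 = 21
n=3,i=5: not 3>5, s = 21+2 = 23
n=4,i=2: 4>2, s = 23+2 = 25
n=4,i=3: 4>3, s = 25+1 = 26
n=4,i=4: not 4>4, s = 26+2 = 28
n=4,i=5: not 4>5, s = 28+2 = 30

30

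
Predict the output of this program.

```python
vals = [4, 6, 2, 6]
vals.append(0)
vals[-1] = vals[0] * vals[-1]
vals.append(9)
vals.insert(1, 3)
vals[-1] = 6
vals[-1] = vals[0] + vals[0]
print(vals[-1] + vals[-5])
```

14

append 0 → [4, 6, 2, 6, 0]
vals[-1] = vals[0]*vals[-1] = 4*0 = 0 → [4, 6, 2, 6, 0]
append 9 → [4, 6, 2, 6, 0, 9]
insert 3 at 1 → [4, 3, 6, 2, 6, 0, 9]
vals[-1] = 6 → [4, 3, 6, 2, 6, 0, 6]
vals[-1] = vals[0]+vals[0] = 4+4 = 8 → [4, 3, 6, 2, 6, 0, 8]
vals[-1]+vals[-5] = 8+6 = 14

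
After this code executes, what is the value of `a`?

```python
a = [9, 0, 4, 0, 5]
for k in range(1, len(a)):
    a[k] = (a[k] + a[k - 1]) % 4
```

k=1: a[1] = (0+9)%4 = 1 → [9, 1, 4, 0, 5]
k=2: a[2] = (4+1)%4 = 1 → [9, 1, 1, 0, 5]
k=3: a[3] = (0+1)%4 = 1 → [9, 1, 1, 1, 5]
k=4: a[4] = (5+1)%4 = 2 → [9, 1, 1, 1, 2]

[9, 1, 1, 1, 2]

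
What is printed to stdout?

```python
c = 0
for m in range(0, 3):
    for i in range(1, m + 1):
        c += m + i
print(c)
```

9

m=1,i=1: c = 0+2 = 2
m=2,i=1: c = 2+3 = 5
m=2,i=2: c = 5+4 = 9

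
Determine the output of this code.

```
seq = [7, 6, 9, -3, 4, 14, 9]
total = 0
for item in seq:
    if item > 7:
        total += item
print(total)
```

item=7: not >7
item=6: not >7
item=9: >7, total = 0+9 = 9
item=-3: not >7
item=4: not >7
item=14: >7, total = 9+14 = 23
item=9: >7, total = 23+9 = 32

32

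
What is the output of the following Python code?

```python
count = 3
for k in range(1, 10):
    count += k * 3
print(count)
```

k=1: count = 3+1*3 = 6
k=2: count = 6+2*3 = 12
k=3: count = 12+3*3 = 21
k=4: count = 21+4*3 = 33
k=5: count = 33+5*3 = 48
k=6: count = 48+6*3 = 66
k=7: count = 66+7*3 = 87
k=8: count = 87+8*3 = 111
k=9: count = 111+9*3 = 138

138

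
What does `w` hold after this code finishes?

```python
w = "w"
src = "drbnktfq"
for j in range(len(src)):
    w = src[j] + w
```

j=0: prepend 'd' → 'dw'
j=1: prepend 'r' → 'rdw'
j=2: prepend 'b' → 'brdw'
j=3: prepend 'n' → 'nbrdw'
j=4: prepend 'k' → 'knbrdw'
j=5: prepend 't' → 'tknbrdw'
j=6: prepend 'f' → 'ftknbrdw'
j=7: prepend 'q' → 'qftknbrdw'

'qftknbrdw'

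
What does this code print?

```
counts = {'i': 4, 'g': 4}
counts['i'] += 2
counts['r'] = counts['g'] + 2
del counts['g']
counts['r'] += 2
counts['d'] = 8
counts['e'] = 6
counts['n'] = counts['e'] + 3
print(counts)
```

counts['i'] = 4+2 = 6 → {'i': 6, 'g': 4}
counts['r'] = counts['g']+2 = 6 → {'i': 6, 'g': 4, 'r': 6}
del 'g' → {'i': 6, 'r': 6}
counts['r'] = 6+2 = 8 → {'i': 6, 'r': 8}
counts['d'] = 8 → {'i': 6, 'r': 8, 'd': 8}
counts['e'] = 6 → {'i': 6, 'r': 8, 'd': 8, 'e': 6}
counts['n'] = counts['e']+3 = 9 → {'i': 6, 'r': 8, 'd': 8, 'e': 6, 'n': 9}

{'i': 6, 'r': 8, 'd': 8, 'e': 6, 'n': 9}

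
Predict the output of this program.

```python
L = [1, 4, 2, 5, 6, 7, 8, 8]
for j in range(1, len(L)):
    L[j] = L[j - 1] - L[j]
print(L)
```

[1, -3, -5, -10, -16, -23, -31, -39]

j=1: L[1] = 1-4 = -3 → [1, -3, 2, 5, 6, 7, 8, 8]
j=2: L[2] = (-3)-2 = -5 → [1, -3, -5, 5, 6, 7, 8, 8]
j=3: L[3] = (-5)-5 = -10 → [1, -3, -5, -10, 6, 7, 8, 8]
j=4: L[4] = (-10)-6 = -16 → [1, -3, -5, -10, -16, 7, 8, 8]
j=5: L[5] = (-16)-7 = -23 → [1, -3, -5, -10, -16, -23, 8, 8]
j=6: L[6] = (-23)-8 = -31 → [1, -3, -5, -10, -16, -23, -31, 8]
j=7: L[7] = (-31)-8 = -39 → [1, -3, -5, -10, -16, -23, -31, -39]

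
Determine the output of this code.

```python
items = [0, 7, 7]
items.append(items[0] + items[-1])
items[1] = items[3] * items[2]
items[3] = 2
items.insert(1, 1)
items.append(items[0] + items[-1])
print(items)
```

append items[0]+items[-1] = 0+7 = 7 → [0, 7, 7, 7]
items[1] = items[3]*items[2] = 7*7 = 49 → [0, 49, 7, 7]
items[3] = 2 → [0, 49, 7, 2]
insert 1 at 1 → [0, 1, 49, 7, 2]
append items[0]+items[-1] = 0+2 = 2 → [0, 1, 49, 7, 2, 2]

[0, 1, 49, 7, 2, 2]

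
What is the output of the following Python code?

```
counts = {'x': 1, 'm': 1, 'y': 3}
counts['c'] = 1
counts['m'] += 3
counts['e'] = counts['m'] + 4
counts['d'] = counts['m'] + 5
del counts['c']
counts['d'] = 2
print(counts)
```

{'x': 1, 'm': 4, 'y': 3, 'e': 8, 'd': 2}

counts['c'] = 1 → {'x': 1, 'm': 1, 'y': 3, 'c': 1}
counts['m'] = 1+3 = 4 → {'x': 1, 'm': 4, 'y': 3, 'c': 1}
counts['e'] = counts['m']+4 = 8 → {'x': 1, 'm': 4, 'y': 3, 'c': 1, 'e': 8}
counts['d'] = counts['m']+5 = 9 → {'x': 1, 'm': 4, 'y': 3, 'c': 1, 'e': 8, 'd': 9}
del 'c' → {'x': 1, 'm': 4, 'y': 3, 'e': 8, 'd': 9}
counts['d'] = 2 → {'x': 1, 'm': 4, 'y': 3, 'e': 8, 'd': 2}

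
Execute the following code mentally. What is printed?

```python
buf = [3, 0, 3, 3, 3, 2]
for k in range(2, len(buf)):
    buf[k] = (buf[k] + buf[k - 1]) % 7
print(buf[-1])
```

4

k=2: buf[2] = (3+0)%7 = 3 → [3, 0, 3, 3, 3, 2]
k=3: buf[3] = (3+3)%7 = 6 → [3, 0, 3, 6, 3, 2]
k=4: buf[4] = (3+6)%7 = 2 → [3, 0, 3, 6, 2, 2]
k=5: buf[5] = (2+2)%7 = 4 → [3, 0, 3, 6, 2, 4]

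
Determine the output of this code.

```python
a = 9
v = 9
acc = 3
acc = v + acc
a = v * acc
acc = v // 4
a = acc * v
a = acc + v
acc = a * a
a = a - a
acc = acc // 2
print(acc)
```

60

acc = 9+3 = 12
a = 9*12 = 108
acc = 9//4 = 2
a = 2*9 = 18
a = 2+9 = 11
acc = 11*11 = 121
a = 11-11 = 0
acc = 121//2 = 60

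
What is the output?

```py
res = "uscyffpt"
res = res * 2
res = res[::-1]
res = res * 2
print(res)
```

repeat ×2 → 'uscyffptuscyffpt'
reverse → 'tpffycsutpffycsu'
repeat ×2 → 'tpffycsutpffycsutpffycsutpffycsu'

tpffycsutpffycsutpffycsutpffycsu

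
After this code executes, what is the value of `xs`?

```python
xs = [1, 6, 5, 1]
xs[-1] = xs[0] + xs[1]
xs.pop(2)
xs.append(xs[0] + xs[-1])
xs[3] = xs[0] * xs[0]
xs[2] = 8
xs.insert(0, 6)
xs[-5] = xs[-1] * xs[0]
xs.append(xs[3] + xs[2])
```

xs[-1] = xs[0]+xs[1] = 1+6 = 7 → [1, 6, 5, 7]
pop(2) removes 5 → [1, 6, 7]
append xs[0]+xs[-1] = 1+7 = 8 → [1, 6, 7, 8]
xs[3] = xs[0]*xs[0] = 1*1 = 1 → [1, 6, 7, 1]
xs[2] = 8 → [1, 6, 8, 1]
insert 6 at 0 → [6, 1, 6, 8, 1]
xs[-5] = xs[-1]*xs[0] = 1*6 = 6 → [6, 1, 6, 8, 1]
append xs[3]+xs[2] = 8+6 = 14 → [6, 1, 6, 8, 1, 14]

[6, 1, 6, 8, 1, 14]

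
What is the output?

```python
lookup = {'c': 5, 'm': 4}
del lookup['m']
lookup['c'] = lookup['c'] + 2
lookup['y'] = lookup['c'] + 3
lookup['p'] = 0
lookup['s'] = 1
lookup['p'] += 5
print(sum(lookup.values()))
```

23

del 'm' → {'c': 5}
lookup['c'] = lookup['c']+2 = 7 → {'c': 7}
lookup['y'] = lookup['c']+3 = 10 → {'c': 7, 'y': 10}
lookup['p'] = 0 → {'c': 7, 'y': 10, 'p': 0}
lookup['s'] = 1 → {'c': 7, 'y': 10, 'p': 0, 's': 1}
lookup['p'] = 0+5 = 5 → {'c': 7, 'y': 10, 'p': 5, 's': 1}
sum of values = 23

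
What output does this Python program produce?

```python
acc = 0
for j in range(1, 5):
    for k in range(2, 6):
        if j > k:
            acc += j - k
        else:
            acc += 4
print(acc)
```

j=1,k=2: not 1>2, acc = 0+4 = 4
j=1,k=3: not 1>3, acc = 4+4 = 8
j=1,k=4: not 1>4, acc = 8+4 = 12
j=1,k=5: not 1>5, acc = 12+4 = 16
j=2,k=2: not 2>2, acc = 16+4 = 20
j=2,k=3: not 2>3, acc = 20+4 = 24
j=2,k=4: not 2>4, acc = 24+4 = 28
j=2,k=5: not 2>5, acc = 28+4 = 32
j=3,k=2: 3>2, acc = 32+1 = 33
j=3,k=3: not 3>3, acc = 33+4 = 37
j=3,k=4: not 3>4, acc = 37+4 = 41
j=3,k=5: not 3>5, acc = 41+4 = 45
j=4,k=2: 4>2, acc = 45+2 = 47
j=4,k=3: 4>3, acc = 47+1 = 48
j=4,k=4: not 4>4, acc = 48+4 = 52
j=4,k=5: not 4>5, acc = 52+4 = 56

56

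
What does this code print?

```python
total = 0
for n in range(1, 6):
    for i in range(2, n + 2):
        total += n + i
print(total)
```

n=1,i=2: total = 0+3 = 3
n=2,i=2: total = 3+4 = 7
n=2,i=3: total = 7+5 = 12
n=3,i=2: total = 12+5 = 17
n=3,i=3: total = 17+6 = 23
n=3,i=4: total = 23+7 = 30
n=4,i=2: total = 30+6 = 36
n=4,i=3: total = 36+7 = 43
n=4,i=4: total = 43+8 = 51
n=4,i=5: total = 51+9 = 60
n=5,i=2: total = 60+7 = 67
n=5,i=3: total = 67+8 = 75
n=5,i=4: total = 75+9 = 84
n=5,i=5: total = 84+10 = 94
n=5,i=6: total = 94+11 = 105

105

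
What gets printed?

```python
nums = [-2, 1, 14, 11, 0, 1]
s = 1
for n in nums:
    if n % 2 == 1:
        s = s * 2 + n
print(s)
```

n=-2: not odd
n=1: odd, s = 1*2+1 = 3
n=14: not odd
n=11: odd, s = 3*2+11 = 17
n=0: not odd
n=1: odd, s = 17*2+1 = 35

35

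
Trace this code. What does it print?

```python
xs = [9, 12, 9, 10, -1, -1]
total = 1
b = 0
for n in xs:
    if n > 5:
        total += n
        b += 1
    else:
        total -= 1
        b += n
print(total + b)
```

n=9: >5, total = 1+9 = 10; b=1
n=12: >5, total = 10+12 = 22; b=2
n=9: >5, total = 22+9 = 31; b=3
n=10: >5, total = 31+10 = 41; b=4
n=-1: not >5, total = 41-1 = 40; b=3
n=-1: not >5, total = 40-1 = 39; b=2
total+b = 39+2 = 41

41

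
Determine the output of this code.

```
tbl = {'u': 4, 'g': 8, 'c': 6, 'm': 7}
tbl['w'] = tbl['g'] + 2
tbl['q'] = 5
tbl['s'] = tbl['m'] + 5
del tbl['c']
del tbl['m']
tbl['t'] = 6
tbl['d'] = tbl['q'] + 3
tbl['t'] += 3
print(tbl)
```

tbl['w'] = tbl['g']+2 = 10 → {'u': 4, 'g': 8, 'c': 6, 'm': 7, 'w': 10}
tbl['q'] = 5 → {'u': 4, 'g': 8, 'c': 6, 'm': 7, 'w': 10, 'q': 5}
tbl['s'] = tbl['m']+5 = 12 → {'u': 4, 'g': 8, 'c': 6, 'm': 7, 'w': 10, 'q': 5, 's': 12}
del 'c' → {'u': 4, 'g': 8, 'm': 7, 'w': 10, 'q': 5, 's': 12}
del 'm' → {'u': 4, 'g': 8, 'w': 10, 'q': 5, 's': 12}
tbl['t'] = 6 → {'u': 4, 'g': 8, 'w': 10, 'q': 5, 's': 12, 't': 6}
tbl['d'] = tbl['q']+3 = 8 → {'u': 4, 'g': 8, 'w': 10, 'q': 5, 's': 12, 't': 6, 'd': 8}
tbl['t'] = 6+3 = 9 → {'u': 4, 'g': 8, 'w': 10, 'q': 5, 's': 12, 't': 9, 'd': 8}

{'u': 4, 'g': 8, 'w': 10, 'q': 5, 's': 12, 't': 9, 'd': 8}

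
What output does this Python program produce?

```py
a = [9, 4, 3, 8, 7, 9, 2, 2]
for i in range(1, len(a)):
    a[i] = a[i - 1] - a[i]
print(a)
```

i=1: a[1] = 9-4 = 5 → [9, 5, 3, 8, 7, 9, 2, 2]
i=2: a[2] = 5-3 = 2 → [9, 5, 2, 8, 7, 9, 2, 2]
i=3: a[3] = 2-8 = -6 → [9, 5, 2, -6, 7, 9, 2, 2]
i=4: a[4] = (-6)-7 = -13 → [9, 5, 2, -6, -13, 9, 2, 2]
i=5: a[5] = (-13)-9 = -22 → [9, 5, 2, -6, -13, -22, 2, 2]
i=6: a[6] = (-22)-2 = -24 → [9, 5, 2, -6, -13, -22, -24, 2]
i=7: a[7] = (-24)-2 = -26 → [9, 5, 2, -6, -13, -22, -24, -26]

[9, 5, 2, -6, -13, -22, -24, -26]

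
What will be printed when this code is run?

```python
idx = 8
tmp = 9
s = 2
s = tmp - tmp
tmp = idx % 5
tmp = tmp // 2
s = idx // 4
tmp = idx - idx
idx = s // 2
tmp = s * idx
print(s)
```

s = 9-9 = 0
tmp = 8%5 = 3
tmp = 3//2 = 1
s = 8//4 = 2
tmp = 8-8 = 0
idx = 2//2 = 1
tmp = 2*1 = 2

2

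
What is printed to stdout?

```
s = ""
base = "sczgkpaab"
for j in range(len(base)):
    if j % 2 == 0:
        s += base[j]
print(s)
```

j=0: add 's' → 's'
j=1: skip
j=2: add 'z' → 'sz'
j=3: skip
j=4: add 'k' → 'szk'
j=5: skip
j=6: add 'a' → 'szka'
j=7: skip
j=8: add 'b' → 'szkab'

szkab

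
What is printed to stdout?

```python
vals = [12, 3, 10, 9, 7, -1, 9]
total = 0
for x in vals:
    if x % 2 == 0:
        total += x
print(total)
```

22

x=12: even, total = 0+12 = 12
x=3: not even
x=10: even, total = 12+10 = 22
x=9: not even
x=7: not even
x=-1: not even
x=9: not even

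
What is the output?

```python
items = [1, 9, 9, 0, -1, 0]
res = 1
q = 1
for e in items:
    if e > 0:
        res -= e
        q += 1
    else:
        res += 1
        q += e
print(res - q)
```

e=1: >0, res = 1-1 = 0; q=2
e=9: >0, res = 0-9 = -9; q=3
e=9: >0, res = (-9)-9 = -18; q=4
e=0: not >0, res = (-18)+1 = -17; q=4
e=-1: not >0, res = (-17)+1 = -16; q=3
e=0: not >0, res = (-16)+1 = -15; q=3
res-q = (-15)-3 = -18

-18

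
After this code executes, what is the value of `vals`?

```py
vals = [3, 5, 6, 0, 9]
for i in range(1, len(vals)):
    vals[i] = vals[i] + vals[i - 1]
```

i=1: vals[1] = 5+3 = 8 → [3, 8, 6, 0, 9]
i=2: vals[2] = 6+8 = 14 → [3, 8, 14, 0, 9]
i=3: vals[3] = 0+14 = 14 → [3, 8, 14, 14, 9]
i=4: vals[4] = 9+14 = 23 → [3, 8, 14, 14, 23]

[3, 8, 14, 14, 23]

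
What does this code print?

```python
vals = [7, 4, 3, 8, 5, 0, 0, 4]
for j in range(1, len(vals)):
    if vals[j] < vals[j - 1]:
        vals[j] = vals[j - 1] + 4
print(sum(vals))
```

j=1: 4<7, vals[1] = 7+4 = 11 → [7, 11, 3, 8, 5, 0, 0, 4]
j=2: 3<11, vals[2] = 11+4 = 15 → [7, 11, 15, 8, 5, 0, 0, 4]
j=3: 8<15, vals[3] = 15+4 = 19 → [7, 11, 15, 19, 5, 0, 0, 4]
j=4: 5<19, vals[4] = 19+4 = 23 → [7, 11, 15, 19, 23, 0, 0, 4]
j=5: 0<23, vals[5] = 23+4 = 27 → [7, 11, 15, 19, 23, 27, 0, 4]
j=6: 0<27, vals[6] = 27+4 = 31 → [7, 11, 15, 19, 23, 27, 31, 4]
j=7: 4<31, vals[7] = 31+4 = 35 → [7, 11, 15, 19, 23, 27, 31, 35]
sum = 168

168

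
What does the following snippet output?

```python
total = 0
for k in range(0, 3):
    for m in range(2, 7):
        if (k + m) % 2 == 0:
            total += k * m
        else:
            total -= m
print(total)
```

4

k=0,m=2: even sum, total = 0+0 = 0
k=0,m=3: odd sum, total = 0-3 = -3
k=0,m=4: even sum, total = (-3)+0 = -3
k=0,m=5: odd sum, total = (-3)-5 = -8
k=0,m=6: even sum, total = (-8)+0 = -8
k=1,m=2: odd sum, total = (-8)-2 = -10
k=1,m=3: even sum, total = (-10)+3 = -7
k=1,m=4: odd sum, total = (-7)-4 = -11
k=1,m=5: even sum, total = (-11)+5 = -6
k=1,m=6: odd sum, total = (-6)-6 = -12
k=2,m=2: even sum, total = (-12)+4 = -8
k=2,m=3: odd sum, total = (-8)-3 = -11
k=2,m=4: even sum, total = (-11)+8 = -3
k=2,m=5: odd sum, total = (-3)-5 = -8
k=2,m=6: even sum, total = (-8)+12 = 4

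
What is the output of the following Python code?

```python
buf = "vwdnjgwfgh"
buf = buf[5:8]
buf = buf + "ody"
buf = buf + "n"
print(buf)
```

slice [5:8] → 'gwf'
+ 'ody' → 'gwfody'
+ 'n' → 'gwfodyn'

gwfodyn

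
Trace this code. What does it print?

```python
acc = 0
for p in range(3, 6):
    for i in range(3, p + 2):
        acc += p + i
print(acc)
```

p=3,i=3: acc = 0+6 = 6
p=3,i=4: acc = 6+7 = 13
p=4,i=3: acc = 13+7 = 20
p=4,i=4: acc = 20+8 = 28
p=4,i=5: acc = 28+9 = 37
p=5,i=3: acc = 37+8 = 45
p=5,i=4: acc = 45+9 = 54
p=5,i=5: acc = 54+10 = 64
p=5,i=6: acc = 64+11 = 75

75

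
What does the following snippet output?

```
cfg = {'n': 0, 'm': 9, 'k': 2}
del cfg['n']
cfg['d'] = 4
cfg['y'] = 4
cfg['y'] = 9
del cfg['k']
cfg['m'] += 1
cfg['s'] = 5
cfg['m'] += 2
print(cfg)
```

{'m': 12, 'd': 4, 'y': 9, 's': 5}

del 'n' → {'m': 9, 'k': 2}
cfg['d'] = 4 → {'m': 9, 'k': 2, 'd': 4}
cfg['y'] = 4 → {'m': 9, 'k': 2, 'd': 4, 'y': 4}
cfg['y'] = 9 → {'m': 9, 'k': 2, 'd': 4, 'y': 9}
del 'k' → {'m': 9, 'd': 4, 'y': 9}
cfg['m'] = 9+1 = 10 → {'m': 10, 'd': 4, 'y': 9}
cfg['s'] = 5 → {'m': 10, 'd': 4, 'y': 9, 's': 5}
cfg['m'] = 10+2 = 12 → {'m': 12, 'd': 4, 'y': 9, 's': 5}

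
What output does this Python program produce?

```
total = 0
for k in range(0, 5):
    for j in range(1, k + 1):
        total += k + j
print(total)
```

50

k=1,j=1: total = 0+2 = 2
k=2,j=1: total = 2+3 = 5
k=2,j=2: total = 5+4 = 9
k=3,j=1: total = 9+4 = 13
k=3,j=2: total = 13+5 = 18
k=3,j=3: total = 18+6 = 24
k=4,j=1: total = 24+5 = 29
k=4,j=2: total = 29+6 = 35
k=4,j=3: total = 35+7 = 42
k=4,j=4: total = 42+8 = 50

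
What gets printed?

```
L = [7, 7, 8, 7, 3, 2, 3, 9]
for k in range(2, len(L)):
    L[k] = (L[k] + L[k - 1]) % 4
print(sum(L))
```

28

k=2: L[2] = (8+7)%4 = 3 → [7, 7, 3, 7, 3, 2, 3, 9]
k=3: L[3] = (7+3)%4 = 2 → [7, 7, 3, 2, 3, 2, 3, 9]
k=4: L[4] = (3+2)%4 = 1 → [7, 7, 3, 2, 1, 2, 3, 9]
k=5: L[5] = (2+1)%4 = 3 → [7, 7, 3, 2, 1, 3, 3, 9]
k=6: L[6] = (3+3)%4 = 2 → [7, 7, 3, 2, 1, 3, 2, 9]
k=7: L[7] = (9+2)%4 = 3 → [7, 7, 3, 2, 1, 3, 2, 3]
sum = 28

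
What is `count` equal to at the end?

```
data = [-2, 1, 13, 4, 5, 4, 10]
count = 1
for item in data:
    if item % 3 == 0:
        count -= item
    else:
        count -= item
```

-34

item=-2: not %3==0, count = 1-(-2) = 3
item=1: not %3==0, count = 3-1 = 2
item=13: not %3==0, count = 2-13 = -11
item=4: not %3==0, count = (-11)-4 = -15
item=5: not %3==0, count = (-15)-5 = -20
item=4: not %3==0, count = (-20)-4 = -24
item=10: not %3==0, count = (-24)-10 = -34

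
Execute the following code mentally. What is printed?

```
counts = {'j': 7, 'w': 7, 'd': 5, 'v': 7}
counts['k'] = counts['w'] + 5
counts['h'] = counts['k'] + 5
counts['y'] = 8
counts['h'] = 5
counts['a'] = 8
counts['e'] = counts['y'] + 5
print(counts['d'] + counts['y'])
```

13

counts['k'] = counts['w']+5 = 12 → {'j': 7, 'w': 7, 'd': 5, 'v': 7, 'k': 12}
counts['h'] = counts['k']+5 = 17 → {'j': 7, 'w': 7, 'd': 5, 'v': 7, 'k': 12, 'h': 17}
counts['y'] = 8 → {'j': 7, 'w': 7, 'd': 5, 'v': 7, 'k': 12, 'h': 17, 'y': 8}
counts['h'] = 5 → {'j': 7, 'w': 7, 'd': 5, 'v': 7, 'k': 12, 'h': 5, 'y': 8}
counts['a'] = 8 → {'j': 7, 'w': 7, 'd': 5, 'v': 7, 'k': 12, 'h': 5, 'y': 8, 'a': 8}
counts['e'] = counts['y']+5 = 13 → {'j': 7, 'w': 7, 'd': 5, 'v': 7, 'k': 12, 'h': 5, 'y': 8, 'a': 8, 'e': 13}
counts['d']+counts['y'] = 5+8 = 13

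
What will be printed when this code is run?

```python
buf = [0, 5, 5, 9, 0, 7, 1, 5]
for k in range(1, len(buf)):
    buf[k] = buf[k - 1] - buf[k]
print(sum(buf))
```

k=1: buf[1] = 0-5 = -5 → [0, -5, 5, 9, 0, 7, 1, 5]
k=2: buf[2] = (-5)-5 = -10 → [0, -5, -10, 9, 0, 7, 1, 5]
k=3: buf[3] = (-10)-9 = -19 → [0, -5, -10, -19, 0, 7, 1, 5]
k=4: buf[4] = (-19)-0 = -19 → [0, -5, -10, -19, -19, 7, 1, 5]
k=5: buf[5] = (-19)-7 = -26 → [0, -5, -10, -19, -19, -26, 1, 5]
k=6: buf[6] = (-26)-1 = -27 → [0, -5, -10, -19, -19, -26, -27, 5]
k=7: buf[7] = (-27)-5 = -32 → [0, -5, -10, -19, -19, -26, -27, -32]
sum = -138

-138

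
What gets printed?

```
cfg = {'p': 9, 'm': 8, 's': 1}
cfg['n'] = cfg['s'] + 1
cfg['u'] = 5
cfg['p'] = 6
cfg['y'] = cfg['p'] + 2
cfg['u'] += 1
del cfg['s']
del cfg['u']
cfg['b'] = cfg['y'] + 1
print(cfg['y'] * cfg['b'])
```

cfg['n'] = cfg['s']+1 = 2 → {'p': 9, 'm': 8, 's': 1, 'n': 2}
cfg['u'] = 5 → {'p': 9, 'm': 8, 's': 1, 'n': 2, 'u': 5}
cfg['p'] = 6 → {'p': 6, 'm': 8, 's': 1, 'n': 2, 'u': 5}
cfg['y'] = cfg['p']+2 = 8 → {'p': 6, 'm': 8, 's': 1, 'n': 2, 'u': 5, 'y': 8}
cfg['u'] = 5+1 = 6 → {'p': 6, 'm': 8, 's': 1, 'n': 2, 'u': 6, 'y': 8}
del 's' → {'p': 6, 'm': 8, 'n': 2, 'u': 6, 'y': 8}
del 'u' → {'p': 6, 'm': 8, 'n': 2, 'y': 8}
cfg['b'] = cfg['y']+1 = 9 → {'p': 6, 'm': 8, 'n': 2, 'y': 8, 'b': 9}
cfg['y']*cfg['b'] = 8*9 = 72

72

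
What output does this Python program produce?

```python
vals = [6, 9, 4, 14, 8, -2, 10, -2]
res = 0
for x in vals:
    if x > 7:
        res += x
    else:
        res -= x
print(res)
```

x=6: not >7, res = 0-6 = -6
x=9: >7, res = (-6)+9 = 3
x=4: not >7, res = 3-4 = -1
x=14: >7, res = (-1)+14 = 13
x=8: >7, res = 13+8 = 21
x=-2: not >7, res = 21-(-2) = 23
x=10: >7, res = 23+10 = 33
x=-2: not >7, res = 33-(-2) = 35

35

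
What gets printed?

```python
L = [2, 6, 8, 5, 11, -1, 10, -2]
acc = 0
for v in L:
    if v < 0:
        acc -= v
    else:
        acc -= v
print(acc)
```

v=2: not <0, acc = 0-2 = -2
v=6: not <0, acc = (-2)-6 = -8
v=8: not <0, acc = (-8)-8 = -16
v=5: not <0, acc = (-16)-5 = -21
v=11: not <0, acc = (-21)-11 = -32
v=-1: <0, acc = (-32)-(-1) = -31
v=10: not <0, acc = (-31)-10 = -41
v=-2: <0, acc = (-41)-(-2) = -39

-39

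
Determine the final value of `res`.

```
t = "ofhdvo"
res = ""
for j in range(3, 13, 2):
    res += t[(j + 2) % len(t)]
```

'ofdof'

j=3: add t[5]='o' → 'o'
j=5: add t[1]='f' → 'of'
j=7: add t[3]='d' → 'ofd'
j=9: add t[5]='o' → 'ofdo'
j=11: add t[1]='f' → 'ofdof'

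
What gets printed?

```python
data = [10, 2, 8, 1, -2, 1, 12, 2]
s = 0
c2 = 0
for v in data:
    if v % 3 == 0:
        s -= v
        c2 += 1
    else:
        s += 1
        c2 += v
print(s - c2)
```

-28

v=10: not %3==0, s = 0+1 = 1; c2=10
v=2: not %3==0, s = 1+1 = 2; c2=12
v=8: not %3==0, s = 2+1 = 3; c2=20
v=1: not %3==0, s = 3+1 = 4; c2=21
v=-2: not %3==0, s = 4+1 = 5; c2=19
v=1: not %3==0, s = 5+1 = 6; c2=20
v=12: %3==0, s = 6-12 = -6; c2=21
v=2: not %3==0, s = (-6)+1 = -5; c2=23
s-c2 = (-5)-23 = -28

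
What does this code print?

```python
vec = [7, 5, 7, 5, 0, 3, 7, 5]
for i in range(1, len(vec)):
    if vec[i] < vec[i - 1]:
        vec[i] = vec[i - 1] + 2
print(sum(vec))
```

i=1: 5<7, vec[1] = 7+2 = 9 → [7, 9, 7, 5, 0, 3, 7, 5]
i=2: 7<9, vec[2] = 9+2 = 11 → [7, 9, 11, 5, 0, 3, 7, 5]
i=3: 5<11, vec[3] = 11+2 = 13 → [7, 9, 11, 13, 0, 3, 7, 5]
i=4: 0<13, vec[4] = 13+2 = 15 → [7, 9, 11, 13, 15, 3, 7, 5]
i=5: 3<15, vec[5] = 15+2 = 17 → [7, 9, 11, 13, 15, 17, 7, 5]
i=6: 7<17, vec[6] = 17+2 = 19 → [7, 9, 11, 13, 15, 17, 19, 5]
i=7: 5<19, vec[7] = 19+2 = 21 → [7, 9, 11, 13, 15, 17, 19, 21]
sum = 112

112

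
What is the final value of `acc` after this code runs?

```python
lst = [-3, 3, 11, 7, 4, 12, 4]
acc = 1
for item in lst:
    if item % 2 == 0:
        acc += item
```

21

item=-3: not even
item=3: not even
item=11: not even
item=7: not even
item=4: even, acc = 1+4 = 5
item=12: even, acc = 5+12 = 17
item=4: even, acc = 17+4 = 21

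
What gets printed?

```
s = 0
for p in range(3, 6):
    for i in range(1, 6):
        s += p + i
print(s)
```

105

p=3,i=1: s = 0+4 = 4
p=3,i=2: s = 4+5 = 9
p=3,i=3: s = 9+6 = 15
p=3,i=4: s = 15+7 = 22
p=3,i=5: s = 22+8 = 30
p=4,i=1: s = 30+5 = 35
p=4,i=2: s = 35+6 = 41
p=4,i=3: s = 41+7 = 48
p=4,i=4: s = 48+8 = 56
p=4,i=5: s = 56+9 = 65
p=5,i=1: s = 65+6 = 71
p=5,i=2: s = 71+7 = 78
p=5,i=3: s = 78+8 = 86
p=5,i=4: s = 86+9 = 95
p=5,i=5: s = 95+10 = 105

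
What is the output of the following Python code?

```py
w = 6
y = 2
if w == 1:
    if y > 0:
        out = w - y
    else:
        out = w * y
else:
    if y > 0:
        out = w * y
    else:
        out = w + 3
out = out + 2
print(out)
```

14

w=6, y=2
w == 1 is False; y > 0 is True
→ out = w * y = 12
out = 12+2 = 14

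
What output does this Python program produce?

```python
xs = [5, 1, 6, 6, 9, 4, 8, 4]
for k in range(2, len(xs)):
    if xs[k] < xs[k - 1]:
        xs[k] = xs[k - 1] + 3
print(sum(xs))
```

k=2: 6>=1, unchanged → [5, 1, 6, 6, 9, 4, 8, 4]
k=3: 6>=6, unchanged → [5, 1, 6, 6, 9, 4, 8, 4]
k=4: 9>=6, unchanged → [5, 1, 6, 6, 9, 4, 8, 4]
k=5: 4<9, xs[5] = 9+3 = 12 → [5, 1, 6, 6, 9, 12, 8, 4]
k=6: 8<12, xs[6] = 12+3 = 15 → [5, 1, 6, 6, 9, 12, 15, 4]
k=7: 4<15, xs[7] = 15+3 = 18 → [5, 1, 6, 6, 9, 12, 15, 18]
sum = 72

72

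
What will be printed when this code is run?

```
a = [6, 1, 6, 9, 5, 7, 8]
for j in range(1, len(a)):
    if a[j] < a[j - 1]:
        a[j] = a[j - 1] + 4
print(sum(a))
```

j=1: 1<6, a[1] = 6+4 = 10 → [6, 10, 6, 9, 5, 7, 8]
j=2: 6<10, a[2] = 10+4 = 14 → [6, 10, 14, 9, 5, 7, 8]
j=3: 9<14, a[3] = 14+4 = 18 → [6, 10, 14, 18, 5, 7, 8]
j=4: 5<18, a[4] = 18+4 = 22 → [6, 10, 14, 18, 22, 7, 8]
j=5: 7<22, a[5] = 22+4 = 26 → [6, 10, 14, 18, 22, 26, 8]
j=6: 8<26, a[6] = 26+4 = 30 → [6, 10, 14, 18, 22, 26, 30]
sum = 126

126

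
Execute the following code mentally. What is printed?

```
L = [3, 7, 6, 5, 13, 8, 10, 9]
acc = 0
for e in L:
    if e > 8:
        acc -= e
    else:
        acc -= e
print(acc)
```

-61

e=3: not >8, acc = 0-3 = -3
e=7: not >8, acc = (-3)-7 = -10
e=6: not >8, acc = (-10)-6 = -16
e=5: not >8, acc = (-16)-5 = -21
e=13: >8, acc = (-21)-13 = -34
e=8: not >8, acc = (-34)-8 = -42
e=10: >8, acc = (-42)-10 = -52
e=9: >8, acc = (-52)-9 = -61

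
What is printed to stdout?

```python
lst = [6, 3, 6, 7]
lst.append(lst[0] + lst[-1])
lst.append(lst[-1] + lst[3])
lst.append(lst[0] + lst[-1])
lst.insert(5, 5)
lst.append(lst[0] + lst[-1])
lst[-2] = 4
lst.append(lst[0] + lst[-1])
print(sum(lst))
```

append lst[0]+lst[-1] = 6+7 = 13 → [6, 3, 6, 7, 13]
append lst[-1]+lst[3] = 13+7 = 20 → [6, 3, 6, 7, 13, 20]
append lst[0]+lst[-1] = 6+20 = 26 → [6, 3, 6, 7, 13, 20, 26]
insert 5 at 5 → [6, 3, 6, 7, 13, 5, 20, 26]
append lst[0]+lst[-1] = 6+26 = 32 → [6, 3, 6, 7, 13, 5, 20, 26, 32]
lst[-2] = 4 → [6, 3, 6, 7, 13, 5, 20, 4, 32]
append lst[0]+lst[-1] = 6+32 = 38 → [6, 3, 6, 7, 13, 5, 20, 4, 32, 38]
sum = 134

134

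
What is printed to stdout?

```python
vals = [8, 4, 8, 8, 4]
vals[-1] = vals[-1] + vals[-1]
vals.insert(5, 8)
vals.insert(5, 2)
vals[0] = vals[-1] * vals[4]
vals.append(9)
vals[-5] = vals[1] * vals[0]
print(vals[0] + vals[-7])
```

vals[-1] = vals[-1]+vals[-1] = 4+4 = 8 → [8, 4, 8, 8, 8]
insert 8 at 5 → [8, 4, 8, 8, 8, 8]
insert 2 at 5 → [8, 4, 8, 8, 8, 2, 8]
vals[0] = vals[-1]*vals[4] = 8*8 = 64 → [64, 4, 8, 8, 8, 2, 8]
append 9 → [64, 4, 8, 8, 8, 2, 8, 9]
vals[-5] = vals[1]*vals[0] = 4*64 = 256 → [64, 4, 8, 256, 8, 2, 8, 9]
vals[0]+vals[-7] = 64+4 = 68

68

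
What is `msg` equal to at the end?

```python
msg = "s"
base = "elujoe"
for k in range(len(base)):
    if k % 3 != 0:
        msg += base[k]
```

'sluoe'

k=0: skip
k=1: add 'l' → 'sl'
k=2: add 'u' → 'slu'
k=3: skip
k=4: add 'o' → 'sluo'
k=5: add 'e' → 'sluoe'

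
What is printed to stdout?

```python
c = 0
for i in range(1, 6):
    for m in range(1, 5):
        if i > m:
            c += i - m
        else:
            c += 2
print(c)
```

40

i=1,m=1: not 1>1, c = 0+2 = 2
i=1,m=2: not 1>2, c = 2+2 = 4
i=1,m=3: not 1>3, c = 4+2 = 6
i=1,m=4: not 1>4, c = 6+2 = 8
i=2,m=1: 2>1, c = 8+1 = 9
i=2,m=2: not 2>2, c = 9+2 = 11
i=2,m=3: not 2>3, c = 11+2 = 13
i=2,m=4: not 2>4, c = 13+2 = 15
i=3,m=1: 3>1, c = 15+2 = 17
i=3,m=2: 3>2, c = 17+1 = 18
i=3,m=3: not 3>3, c = 18+2 = 20
i=3,m=4: not 3>4, c = 20+2 = 22
i=4,m=1: 4>1, c = 22+3 = 25
i=4,m=2: 4>2, c = 25+2 = 27
i=4,m=3: 4>3, c = 27+1 = 28
i=4,m=4: not 4>4, c = 28+2 = 30
i=5,m=1: 5>1, c = 30+4 = 34
i=5,m=2: 5>2, c = 34+3 = 37
i=5,m=3: 5>3, c = 37+2 = 39
i=5,m=4: 5>4, c = 39+1 = 40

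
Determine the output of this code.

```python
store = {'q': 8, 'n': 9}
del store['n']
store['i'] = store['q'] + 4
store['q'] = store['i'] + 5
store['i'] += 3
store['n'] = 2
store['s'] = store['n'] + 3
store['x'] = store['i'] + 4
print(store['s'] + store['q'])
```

del 'n' → {'q': 8}
store['i'] = store['q']+4 = 12 → {'q': 8, 'i': 12}
store['q'] = store['i']+5 = 17 → {'q': 17, 'i': 12}
store['i'] = 12+3 = 15 → {'q': 17, 'i': 15}
store['n'] = 2 → {'q': 17, 'i': 15, 'n': 2}
store['s'] = store['n']+3 = 5 → {'q': 17, 'i': 15, 'n': 2, 's': 5}
store['x'] = store['i']+4 = 19 → {'q': 17, 'i': 15, 'n': 2, 's': 5, 'x': 19}
store['s']+store['q'] = 5+17 = 22

22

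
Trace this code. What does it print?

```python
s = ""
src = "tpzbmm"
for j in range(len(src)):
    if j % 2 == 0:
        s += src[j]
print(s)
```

tzm

j=0: add 't' → 't'
j=1: skip
j=2: add 'z' → 'tz'
j=3: skip
j=4: add 'm' → 'tzm'
j=5: skip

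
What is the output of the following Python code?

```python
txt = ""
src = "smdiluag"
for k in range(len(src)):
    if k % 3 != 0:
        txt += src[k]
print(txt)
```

mdlug

k=0: skip
k=1: add 'm' → 'm'
k=2: add 'd' → 'md'
k=3: skip
k=4: add 'l' → 'mdl'
k=5: add 'u' → 'mdlu'
k=6: skip
k=7: add 'g' → 'mdlug'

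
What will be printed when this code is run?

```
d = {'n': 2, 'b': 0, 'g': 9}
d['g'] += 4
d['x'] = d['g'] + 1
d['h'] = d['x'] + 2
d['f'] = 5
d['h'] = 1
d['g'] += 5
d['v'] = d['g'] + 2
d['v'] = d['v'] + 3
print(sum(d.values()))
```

d['g'] = 9+4 = 13 → {'n': 2, 'b': 0, 'g': 13}
d['x'] = d['g']+1 = 14 → {'n': 2, 'b': 0, 'g': 13, 'x': 14}
d['h'] = d['x']+2 = 16 → {'n': 2, 'b': 0, 'g': 13, 'x': 14, 'h': 16}
d['f'] = 5 → {'n': 2, 'b': 0, 'g': 13, 'x': 14, 'h': 16, 'f': 5}
d['h'] = 1 → {'n': 2, 'b': 0, 'g': 13, 'x': 14, 'h': 1, 'f': 5}
d['g'] = 13+5 = 18 → {'n': 2, 'b': 0, 'g': 18, 'x': 14, 'h': 1, 'f': 5}
d['v'] = d['g']+2 = 20 → {'n': 2, 'b': 0, 'g': 18, 'x': 14, 'h': 1, 'f': 5, 'v': 20}
d['v'] = d['v']+3 = 23 → {'n': 2, 'b': 0, 'g': 18, 'x': 14, 'h': 1, 'f': 5, 'v': 23}
sum of values = 63

63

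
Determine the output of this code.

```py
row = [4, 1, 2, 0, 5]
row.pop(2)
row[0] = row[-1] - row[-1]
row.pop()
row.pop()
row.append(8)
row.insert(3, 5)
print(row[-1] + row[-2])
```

13

pop(2) removes 2 → [4, 1, 0, 5]
row[0] = row[-1]-row[-1] = 5-5 = 0 → [0, 1, 0, 5]
pop() removes 5 → [0, 1, 0]
pop() removes 0 → [0, 1]
append 8 → [0, 1, 8]
insert 5 at 3 → [0, 1, 8, 5]
row[-1]+row[-2] = 5+8 = 13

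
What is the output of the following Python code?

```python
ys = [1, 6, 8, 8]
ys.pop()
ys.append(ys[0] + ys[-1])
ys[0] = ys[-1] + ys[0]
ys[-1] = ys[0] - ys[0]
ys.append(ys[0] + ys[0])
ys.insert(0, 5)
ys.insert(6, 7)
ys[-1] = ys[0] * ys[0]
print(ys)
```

pop() removes 8 → [1, 6, 8]
append ys[0]+ys[-1] = 1+8 = 9 → [1, 6, 8, 9]
ys[0] = ys[-1]+ys[0] = 9+1 = 10 → [10, 6, 8, 9]
ys[-1] = ys[0]-ys[0] = 10-10 = 0 → [10, 6, 8, 0]
append ys[0]+ys[0] = 10+10 = 20 → [10, 6, 8, 0, 20]
insert 5 at 0 → [5, 10, 6, 8, 0, 20]
insert 7 at 6 → [5, 10, 6, 8, 0, 20, 7]
ys[-1] = ys[0]*ys[0] = 5*5 = 25 → [5, 10, 6, 8, 0, 20, 25]

[5, 10, 6, 8, 0, 20, 25]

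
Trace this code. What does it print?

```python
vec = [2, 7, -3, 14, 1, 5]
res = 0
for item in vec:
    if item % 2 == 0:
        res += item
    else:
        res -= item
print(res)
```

item=2: even, res = 0+2 = 2
item=7: not even, res = 2-7 = -5
item=-3: not even, res = (-5)-(-3) = -2
item=14: even, res = (-2)+14 = 12
item=1: not even, res = 12-1 = 11
item=5: not even, res = 11-5 = 6

6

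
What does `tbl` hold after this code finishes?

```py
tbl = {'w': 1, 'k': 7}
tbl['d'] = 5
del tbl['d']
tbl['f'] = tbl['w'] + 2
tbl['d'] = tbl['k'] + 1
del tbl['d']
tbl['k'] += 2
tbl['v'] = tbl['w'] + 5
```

tbl['d'] = 5 → {'w': 1, 'k': 7, 'd': 5}
del 'd' → {'w': 1, 'k': 7}
tbl['f'] = tbl['w']+2 = 3 → {'w': 1, 'k': 7, 'f': 3}
tbl['d'] = tbl['k']+1 = 8 → {'w': 1, 'k': 7, 'f': 3, 'd': 8}
del 'd' → {'w': 1, 'k': 7, 'f': 3}
tbl['k'] = 7+2 = 9 → {'w': 1, 'k': 9, 'f': 3}
tbl['v'] = tbl['w']+5 = 6 → {'w': 1, 'k': 9, 'f': 3, 'v': 6}

{'w': 1, 'k': 9, 'f': 3, 'v': 6}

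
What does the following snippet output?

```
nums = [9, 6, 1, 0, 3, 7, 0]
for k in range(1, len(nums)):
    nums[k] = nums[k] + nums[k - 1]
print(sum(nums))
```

127

k=1: nums[1] = 6+9 = 15 → [9, 15, 1, 0, 3, 7, 0]
k=2: nums[2] = 1+15 = 16 → [9, 15, 16, 0, 3, 7, 0]
k=3: nums[3] = 0+16 = 16 → [9, 15, 16, 16, 3, 7, 0]
k=4: nums[4] = 3+16 = 19 → [9, 15, 16, 16, 19, 7, 0]
k=5: nums[5] = 7+19 = 26 → [9, 15, 16, 16, 19, 26, 0]
k=6: nums[6] = 0+26 = 26 → [9, 15, 16, 16, 19, 26, 26]
sum = 127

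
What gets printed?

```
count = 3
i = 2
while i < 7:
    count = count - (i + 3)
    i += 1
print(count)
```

-32

i=2: count = 3-5 = -2
i=3: count = (-2)-6 = -8
i=4: count = (-8)-7 = -15
i=5: count = (-15)-8 = -23
i=6: count = (-23)-9 = -32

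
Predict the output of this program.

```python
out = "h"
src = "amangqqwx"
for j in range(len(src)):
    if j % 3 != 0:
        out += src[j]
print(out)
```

hmagqwx

j=0: skip
j=1: add 'm' → 'hm'
j=2: add 'a' → 'hma'
j=3: skip
j=4: add 'g' → 'hmag'
j=5: add 'q' → 'hmagq'
j=6: skip
j=7: add 'w' → 'hmagqw'
j=8: add 'x' → 'hmagqwx'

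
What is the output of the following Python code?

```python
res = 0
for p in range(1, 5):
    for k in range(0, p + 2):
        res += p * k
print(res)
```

p=1,k=0: res = 0+0 = 0
p=1,k=1: res = 0+1 = 1
p=1,k=2: res = 1+2 = 3
p=2,k=0: res = 3+0 = 3
p=2,k=1: res = 3+2 = 5
p=2,k=2: res = 5+4 = 9
p=2,k=3: res = 9+6 = 15
p=3,k=0: res = 15+0 = 15
p=3,k=1: res = 15+3 = 18
p=3,k=2: res = 18+6 = 24
p=3,k=3: res = 24+9 = 33
p=3,k=4: res = 33+12 = 45
p=4,k=0: res = 45+0 = 45
p=4,k=1: res = 45+4 = 49
p=4,k=2: res = 49+8 = 57
p=4,k=3: res = 57+12 = 69
p=4,k=4: res = 69+16 = 85
p=4,k=5: res = 85+20 = 105

105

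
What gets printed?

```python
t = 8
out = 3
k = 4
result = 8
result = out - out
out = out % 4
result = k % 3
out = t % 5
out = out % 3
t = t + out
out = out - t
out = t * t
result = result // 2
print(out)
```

result = 3-3 = 0
out = 3%4 = 3
result = 4%3 = 1
out = 8%5 = 3
out = 3%3 = 0
t = 8+0 = 8
out = 0-8 = -8
out = 8*8 = 64
result = 1//2 = 0

64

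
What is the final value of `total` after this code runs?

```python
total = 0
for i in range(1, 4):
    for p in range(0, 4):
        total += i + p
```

42

i=1,p=0: total = 0+1 = 1
i=1,p=1: total = 1+2 = 3
i=1,p=2: total = 3+3 = 6
i=1,p=3: total = 6+4 = 10
i=2,p=0: total = 10+2 = 12
i=2,p=1: total = 12+3 = 15
i=2,p=2: total = 15+4 = 19
i=2,p=3: total = 19+5 = 24
i=3,p=0: total = 24+3 = 27
i=3,p=1: total = 27+4 = 31
i=3,p=2: total = 31+5 = 36
i=3,p=3: total = 36+6 = 42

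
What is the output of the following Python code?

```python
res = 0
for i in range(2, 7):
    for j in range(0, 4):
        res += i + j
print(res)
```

110

i=2,j=0: res = 0+2 = 2
i=2,j=1: res = 2+3 = 5
i=2,j=2: res = 5+4 = 9
i=2,j=3: res = 9+5 = 14
i=3,j=0: res = 14+3 = 17
i=3,j=1: res = 17+4 = 21
i=3,j=2: res = 21+5 = 26
i=3,j=3: res = 26+6 = 32
i=4,j=0: res = 32+4 = 36
i=4,j=1: res = 36+5 = 41
i=4,j=2: res = 41+6 = 47
i=4,j=3: res = 47+7 = 54
i=5,j=0: res = 54+5 = 59
i=5,j=1: res = 59+6 = 65
i=5,j=2: res = 65+7 = 72
i=5,j=3: res = 72+8 = 80
i=6,j=0: res = 80+6 = 86
i=6,j=1: res = 86+7 = 93
i=6,j=2: res = 93+8 = 101
i=6,j=3: res = 101+9 = 110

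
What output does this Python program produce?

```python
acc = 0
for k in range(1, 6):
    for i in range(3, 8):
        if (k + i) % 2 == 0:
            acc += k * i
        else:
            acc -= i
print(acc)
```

135

k=1,i=3: even sum, acc = 0+3 = 3
k=1,i=4: odd sum, acc = 3-4 = -1
k=1,i=5: even sum, acc = (-1)+5 = 4
k=1,i=6: odd sum, acc = 4-6 = -2
k=1,i=7: even sum, acc = (-2)+7 = 5
k=2,i=3: odd sum, acc = 5-3 = 2
k=2,i=4: even sum, acc = 2+8 = 10
k=2,i=5: odd sum, acc = 10-5 = 5
k=2,i=6: even sum, acc = 5+12 = 17
k=2,i=7: odd sum, acc = 17-7 = 10
k=3,i=3: even sum, acc = 10+9 = 19
k=3,i=4: odd sum, acc = 19-4 = 15
k=3,i=5: even sum, acc = 15+15 = 30
k=3,i=6: odd sum, acc = 30-6 = 24
k=3,i=7: even sum, acc = 24+21 = 45
k=4,i=3: odd sum, acc = 45-3 = 42
k=4,i=4: even sum, acc = 42+16 = 58
k=4,i=5: odd sum, acc = 58-5 = 53
k=4,i=6: even sum, acc = 53+24 = 77
k=4,i=7: odd sum, acc = 77-7 = 70
k=5,i=3: even sum, acc = 70+15 = 85
k=5,i=4: odd sum, acc = 85-4 = 81
k=5,i=5: even sum, acc = 81+25 = 106
k=5,i=6: odd sum, acc = 106-6 = 100
k=5,i=7: even sum, acc = 100+35 = 135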